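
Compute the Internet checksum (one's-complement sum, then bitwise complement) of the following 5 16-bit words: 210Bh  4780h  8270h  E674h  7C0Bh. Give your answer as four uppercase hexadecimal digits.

One's-complement addition (fold any carry out of bit 15 back into bit 0):
  0x210B + 0x4780 = 0x0688B
  0x688B + 0x8270 = 0x0EAFB
  0xEAFB + 0xE674 = 0x1D16F → wrap carry → 0xD170
  0xD170 + 0x7C0B = 0x14D7B → wrap carry → 0x4D7C
One's-complement sum = 0x4D7C.
Checksum = ~0x4D7C & 0xFFFF = 0xB283.

B283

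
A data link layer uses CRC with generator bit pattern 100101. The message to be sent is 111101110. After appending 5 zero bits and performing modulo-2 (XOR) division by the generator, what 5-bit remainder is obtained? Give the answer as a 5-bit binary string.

10111

Append 5 zeros: 11110111000000. Divide by 100101 (XOR where the leading bit is 1):
  pos 0: 111101 XOR 100101 = 011000
  pos 1: 110001 XOR 100101 = 010100
  pos 2: 101001 XOR 100101 = 001100
  pos 4: 110000 XOR 100101 = 010101
  pos 5: 101010 XOR 100101 = 001111
  pos 7: 111100 XOR 100101 = 011001
  pos 8: 110010 XOR 100101 = 010111
Remainder (last 5 bits) = 10111. This is the CRC / FCS.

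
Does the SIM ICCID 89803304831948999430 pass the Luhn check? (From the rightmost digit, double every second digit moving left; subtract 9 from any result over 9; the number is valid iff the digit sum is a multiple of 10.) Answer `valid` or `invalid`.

From the right, keep odd positions and double even positions (subtract 9 from any doubled value over 9):
  doubled (positions 2,4,...): 6 9 9 8 2 7 0 6 7 7 → sum 61
  kept (positions 1,3,...): 0 4 9 8 9 3 4 3 0 9 → sum 49
Total = 110.
110 mod 10 = 0, so the number is valid.

valid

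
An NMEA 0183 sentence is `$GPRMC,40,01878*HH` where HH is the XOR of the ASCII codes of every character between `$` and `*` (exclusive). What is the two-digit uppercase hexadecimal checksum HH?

XOR the ASCII codes of the payload characters:
  'G' = 0x47 → acc = 0x47
  'P' = 0x50 → acc = 0x17
  'R' = 0x52 → acc = 0x45
  'M' = 0x4D → acc = 0x08
  'C' = 0x43 → acc = 0x4B
  ',' = 0x2C → acc = 0x67
  '4' = 0x34 → acc = 0x53
  '0' = 0x30 → acc = 0x63
  ',' = 0x2C → acc = 0x4F
  '0' = 0x30 → acc = 0x7F
  '1' = 0x31 → acc = 0x4E
  '8' = 0x38 → acc = 0x76
  '7' = 0x37 → acc = 0x41
  '8' = 0x38 → acc = 0x79
Checksum = 0x79.

79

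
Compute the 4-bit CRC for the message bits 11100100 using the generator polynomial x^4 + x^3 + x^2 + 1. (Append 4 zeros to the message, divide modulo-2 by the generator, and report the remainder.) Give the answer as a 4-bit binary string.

Append 4 zeros: 111001000000. Divide by 11101 (XOR where the leading bit is 1):
  pos 0: 11100 XOR 11101 = 00001
  pos 4: 11000 XOR 11101 = 00101
  pos 6: 10100 XOR 11101 = 01001
  pos 7: 10010 XOR 11101 = 01111
Remainder (last 4 bits) = 1111. This is the CRC / FCS.

1111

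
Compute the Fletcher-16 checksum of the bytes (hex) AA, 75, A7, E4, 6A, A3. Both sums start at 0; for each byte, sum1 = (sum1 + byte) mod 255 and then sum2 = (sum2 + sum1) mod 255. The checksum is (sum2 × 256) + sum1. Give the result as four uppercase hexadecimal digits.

11BA

Running sums (mod 255):
  after byte 0 (AA): sum1=170, sum2=170
  after byte 1 (75): sum1=32, sum2=202
  after byte 2 (A7): sum1=199, sum2=146
  after byte 3 (E4): sum1=172, sum2=63
  after byte 4 (6A): sum1=23, sum2=86
  after byte 5 (A3): sum1=186, sum2=17
Checksum = sum2·256 + sum1 = 17·256 + 186 = 4538 = 0x11BA.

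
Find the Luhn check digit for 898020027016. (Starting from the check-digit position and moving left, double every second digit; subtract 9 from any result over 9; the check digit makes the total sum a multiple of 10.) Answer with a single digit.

Partial digits right→left: 6 1 0 7 2 0 0 2 0 8 9 8
Double every second digit counting from the check-digit position (so the 1st, 3rd, 5th, ... of the partial from the right).
  doubled (with −9 where >9): 3 0 4 0 0 9 → sum 16
  kept as-is: 1 7 0 2 8 8 → sum 26
Total = 16 + 26 = 42.
Check digit = (10 − (42 mod 10)) mod 10 = 8.

8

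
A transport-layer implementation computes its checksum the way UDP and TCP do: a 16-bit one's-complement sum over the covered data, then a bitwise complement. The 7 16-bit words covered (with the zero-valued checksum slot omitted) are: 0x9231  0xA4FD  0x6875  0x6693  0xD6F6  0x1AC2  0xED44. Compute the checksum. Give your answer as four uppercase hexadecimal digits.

1ACA

One's-complement addition (fold any carry out of bit 15 back into bit 0):
  0x9231 + 0xA4FD = 0x1372E → wrap carry → 0x372F
  0x372F + 0x6875 = 0x09FA4
  0x9FA4 + 0x6693 = 0x10637 → wrap carry → 0x0638
  0x0638 + 0xD6F6 = 0x0DD2E
  0xDD2E + 0x1AC2 = 0x0F7F0
  0xF7F0 + 0xED44 = 0x1E534 → wrap carry → 0xE535
One's-complement sum = 0xE535.
Checksum = ~0xE535 & 0xFFFF = 0x1ACA.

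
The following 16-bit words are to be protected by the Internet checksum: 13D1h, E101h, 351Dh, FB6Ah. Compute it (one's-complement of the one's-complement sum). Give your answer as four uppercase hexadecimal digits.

DAA4

One's-complement addition (fold any carry out of bit 15 back into bit 0):
  0x13D1 + 0xE101 = 0x0F4D2
  0xF4D2 + 0x351D = 0x129EF → wrap carry → 0x29F0
  0x29F0 + 0xFB6A = 0x1255A → wrap carry → 0x255B
One's-complement sum = 0x255B.
Checksum = ~0x255B & 0xFFFF = 0xDAA4.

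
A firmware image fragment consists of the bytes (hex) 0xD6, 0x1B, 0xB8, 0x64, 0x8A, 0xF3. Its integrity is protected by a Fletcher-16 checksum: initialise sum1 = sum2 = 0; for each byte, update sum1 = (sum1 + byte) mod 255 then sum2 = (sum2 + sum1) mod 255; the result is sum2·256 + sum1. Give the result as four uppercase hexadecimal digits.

Running sums (mod 255):
  after byte 0 (0xD6): sum1=214, sum2=214
  after byte 1 (0x1B): sum1=241, sum2=200
  after byte 2 (0xB8): sum1=170, sum2=115
  after byte 3 (0x64): sum1=15, sum2=130
  after byte 4 (0x8A): sum1=153, sum2=28
  after byte 5 (0xF3): sum1=141, sum2=169
Checksum = sum2·256 + sum1 = 169·256 + 141 = 43405 = 0xA98D.

A98D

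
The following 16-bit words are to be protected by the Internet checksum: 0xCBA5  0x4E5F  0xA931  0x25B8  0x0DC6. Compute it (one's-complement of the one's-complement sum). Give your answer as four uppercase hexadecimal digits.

One's-complement addition (fold any carry out of bit 15 back into bit 0):
  0xCBA5 + 0x4E5F = 0x11A04 → wrap carry → 0x1A05
  0x1A05 + 0xA931 = 0x0C336
  0xC336 + 0x25B8 = 0x0E8EE
  0xE8EE + 0x0DC6 = 0x0F6B4
One's-complement sum = 0xF6B4.
Checksum = ~0xF6B4 & 0xFFFF = 0x094B.

094B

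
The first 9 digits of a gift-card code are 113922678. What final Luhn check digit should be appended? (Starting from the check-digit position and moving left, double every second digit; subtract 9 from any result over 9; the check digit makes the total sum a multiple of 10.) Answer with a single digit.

9

Partial digits right→left: 8 7 6 2 2 9 3 1 1
Double every second digit counting from the check-digit position (so the 1st, 3rd, 5th, ... of the partial from the right).
  doubled (with −9 where >9): 7 3 4 6 2 → sum 22
  kept as-is: 7 2 9 1 → sum 19
Total = 22 + 19 = 41.
Check digit = (10 − (41 mod 10)) mod 10 = 9.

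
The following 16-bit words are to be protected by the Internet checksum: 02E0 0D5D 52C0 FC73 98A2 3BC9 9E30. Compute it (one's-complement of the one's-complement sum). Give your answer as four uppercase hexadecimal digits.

2DF2

One's-complement addition (fold any carry out of bit 15 back into bit 0):
  0x02E0 + 0x0D5D = 0x0103D
  0x103D + 0x52C0 = 0x062FD
  0x62FD + 0xFC73 = 0x15F70 → wrap carry → 0x5F71
  0x5F71 + 0x98A2 = 0x0F813
  0xF813 + 0x3BC9 = 0x133DC → wrap carry → 0x33DD
  0x33DD + 0x9E30 = 0x0D20D
One's-complement sum = 0xD20D.
Checksum = ~0xD20D & 0xFFFF = 0x2DF2.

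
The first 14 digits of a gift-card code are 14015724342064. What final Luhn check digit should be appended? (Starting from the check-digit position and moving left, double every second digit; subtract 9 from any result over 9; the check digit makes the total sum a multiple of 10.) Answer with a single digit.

Partial digits right→left: 4 6 0 2 4 3 4 2 7 5 1 0 4 1
Double every second digit counting from the check-digit position (so the 1st, 3rd, 5th, ... of the partial from the right).
  doubled (with −9 where >9): 8 0 8 8 5 2 8 → sum 39
  kept as-is: 6 2 3 2 5 0 1 → sum 19
Total = 39 + 19 = 58.
Check digit = (10 − (58 mod 10)) mod 10 = 2.

2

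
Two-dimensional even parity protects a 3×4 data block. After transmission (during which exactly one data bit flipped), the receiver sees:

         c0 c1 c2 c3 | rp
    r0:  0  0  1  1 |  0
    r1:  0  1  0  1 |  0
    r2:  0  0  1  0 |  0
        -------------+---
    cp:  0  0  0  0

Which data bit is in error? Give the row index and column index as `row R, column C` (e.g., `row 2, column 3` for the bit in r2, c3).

row 2, column 1

Recompute each row's even parity and compare to rp:
  r0: data parity 0, sent rp 0 → ok
  r1: data parity 0, sent rp 0 → ok
  r2: data parity 1, sent rp 0 → mismatch
Recompute each column's even parity and compare to cp:
  c0: data parity 0, sent cp 0 → ok
  c1: data parity 1, sent cp 0 → mismatch
  c2: data parity 0, sent cp 0 → ok
  c3: data parity 0, sent cp 0 → ok
Exactly one row (r2) and one column (c1) fail → the flipped bit is at their intersection.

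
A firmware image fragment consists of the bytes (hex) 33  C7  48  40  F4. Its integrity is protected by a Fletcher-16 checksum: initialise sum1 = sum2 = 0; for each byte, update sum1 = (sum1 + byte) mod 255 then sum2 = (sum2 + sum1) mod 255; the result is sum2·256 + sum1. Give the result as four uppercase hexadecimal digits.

6D78

Running sums (mod 255):
  after byte 0 (33): sum1=51, sum2=51
  after byte 1 (C7): sum1=250, sum2=46
  after byte 2 (48): sum1=67, sum2=113
  after byte 3 (40): sum1=131, sum2=244
  after byte 4 (F4): sum1=120, sum2=109
Checksum = sum2·256 + sum1 = 109·256 + 120 = 28024 = 0x6D78.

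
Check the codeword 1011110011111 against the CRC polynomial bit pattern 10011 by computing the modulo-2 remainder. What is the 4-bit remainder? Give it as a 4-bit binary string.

Modulo-2 division of 1011110011111 by 10011:
  pos 0: 10111 XOR 10011 = 00100
  pos 2: 10010 XOR 10011 = 00001
  pos 6: 10111 XOR 10011 = 00100
  pos 8: 10011 XOR 10011 = 00000
Remainder = 0000 (zero — the frame passes the CRC check).

0000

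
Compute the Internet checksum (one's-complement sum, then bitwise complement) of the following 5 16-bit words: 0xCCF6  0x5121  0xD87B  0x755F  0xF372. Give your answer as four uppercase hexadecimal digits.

One's-complement addition (fold any carry out of bit 15 back into bit 0):
  0xCCF6 + 0x5121 = 0x11E17 → wrap carry → 0x1E18
  0x1E18 + 0xD87B = 0x0F693
  0xF693 + 0x755F = 0x16BF2 → wrap carry → 0x6BF3
  0x6BF3 + 0xF372 = 0x15F65 → wrap carry → 0x5F66
One's-complement sum = 0x5F66.
Checksum = ~0x5F66 & 0xFFFF = 0xA099.

A099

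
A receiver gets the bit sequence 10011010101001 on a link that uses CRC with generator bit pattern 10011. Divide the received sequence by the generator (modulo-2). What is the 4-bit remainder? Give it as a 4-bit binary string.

Modulo-2 division of 10011010101001 by 10011:
  pos 0: 10011 XOR 10011 = 00000
  pos 6: 10101 XOR 10011 = 00110
  pos 8: 11000 XOR 10011 = 01011
  pos 9: 10111 XOR 10011 = 00100
Remainder = 0100 (nonzero — an error is detected).

0100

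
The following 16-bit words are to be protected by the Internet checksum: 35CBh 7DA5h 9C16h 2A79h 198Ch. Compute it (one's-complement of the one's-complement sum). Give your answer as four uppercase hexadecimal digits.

6C73

One's-complement addition (fold any carry out of bit 15 back into bit 0):
  0x35CB + 0x7DA5 = 0x0B370
  0xB370 + 0x9C16 = 0x14F86 → wrap carry → 0x4F87
  0x4F87 + 0x2A79 = 0x07A00
  0x7A00 + 0x198C = 0x0938C
One's-complement sum = 0x938C.
Checksum = ~0x938C & 0xFFFF = 0x6C73.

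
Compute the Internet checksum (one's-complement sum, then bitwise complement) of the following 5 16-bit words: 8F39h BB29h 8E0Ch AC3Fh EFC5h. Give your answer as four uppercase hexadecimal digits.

One's-complement addition (fold any carry out of bit 15 back into bit 0):
  0x8F39 + 0xBB29 = 0x14A62 → wrap carry → 0x4A63
  0x4A63 + 0x8E0C = 0x0D86F
  0xD86F + 0xAC3F = 0x184AE → wrap carry → 0x84AF
  0x84AF + 0xEFC5 = 0x17474 → wrap carry → 0x7475
One's-complement sum = 0x7475.
Checksum = ~0x7475 & 0xFFFF = 0x8B8A.

8B8A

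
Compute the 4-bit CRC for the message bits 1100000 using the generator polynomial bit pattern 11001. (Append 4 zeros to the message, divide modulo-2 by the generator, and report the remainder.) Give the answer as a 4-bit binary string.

1111

Append 4 zeros: 11000000000. Divide by 11001 (XOR where the leading bit is 1):
  pos 0: 11000 XOR 11001 = 00001
  pos 4: 10000 XOR 11001 = 01001
  pos 5: 10010 XOR 11001 = 01011
  pos 6: 10110 XOR 11001 = 01111
Remainder (last 4 bits) = 1111. This is the CRC / FCS.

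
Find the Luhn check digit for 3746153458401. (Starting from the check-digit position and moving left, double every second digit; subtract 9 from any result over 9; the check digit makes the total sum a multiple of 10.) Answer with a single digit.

Partial digits right→left: 1 0 4 8 5 4 3 5 1 6 4 7 3
Double every second digit counting from the check-digit position (so the 1st, 3rd, 5th, ... of the partial from the right).
  doubled (with −9 where >9): 2 8 1 6 2 8 6 → sum 33
  kept as-is: 0 8 4 5 6 7 → sum 30
Total = 33 + 30 = 63.
Check digit = (10 − (63 mod 10)) mod 10 = 7.

7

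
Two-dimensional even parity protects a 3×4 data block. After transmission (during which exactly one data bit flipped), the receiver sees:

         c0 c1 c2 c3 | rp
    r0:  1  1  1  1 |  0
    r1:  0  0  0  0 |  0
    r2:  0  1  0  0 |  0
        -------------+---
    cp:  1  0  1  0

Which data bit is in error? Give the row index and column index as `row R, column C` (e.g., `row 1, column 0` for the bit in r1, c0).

row 2, column 3

Recompute each row's even parity and compare to rp:
  r0: data parity 0, sent rp 0 → ok
  r1: data parity 0, sent rp 0 → ok
  r2: data parity 1, sent rp 0 → mismatch
Recompute each column's even parity and compare to cp:
  c0: data parity 1, sent cp 1 → ok
  c1: data parity 0, sent cp 0 → ok
  c2: data parity 1, sent cp 1 → ok
  c3: data parity 1, sent cp 0 → mismatch
Exactly one row (r2) and one column (c3) fail → the flipped bit is at their intersection.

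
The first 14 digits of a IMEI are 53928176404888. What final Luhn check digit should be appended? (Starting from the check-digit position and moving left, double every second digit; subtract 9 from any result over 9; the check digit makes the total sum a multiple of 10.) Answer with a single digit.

6

Partial digits right→left: 8 8 8 4 0 4 6 7 1 8 2 9 3 5
Double every second digit counting from the check-digit position (so the 1st, 3rd, 5th, ... of the partial from the right).
  doubled (with −9 where >9): 7 7 0 3 2 4 6 → sum 29
  kept as-is: 8 4 4 7 8 9 5 → sum 45
Total = 29 + 45 = 74.
Check digit = (10 − (74 mod 10)) mod 10 = 6.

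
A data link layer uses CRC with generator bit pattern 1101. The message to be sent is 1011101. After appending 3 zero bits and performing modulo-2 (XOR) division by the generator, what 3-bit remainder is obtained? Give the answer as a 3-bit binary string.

101

Append 3 zeros: 1011101000. Divide by 1101 (XOR where the leading bit is 1):
  pos 0: 1011 XOR 1101 = 0110
  pos 1: 1101 XOR 1101 = 0000
  pos 6: 1000 XOR 1101 = 0101
Remainder (last 3 bits) = 101. This is the CRC / FCS.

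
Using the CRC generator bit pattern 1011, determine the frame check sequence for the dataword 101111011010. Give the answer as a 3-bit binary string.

101

Append 3 zeros: 101111011010000. Divide by 1011 (XOR where the leading bit is 1):
  pos 0: 1011 XOR 1011 = 0000
  pos 4: 1101 XOR 1011 = 0110
  pos 5: 1101 XOR 1011 = 0110
  pos 6: 1100 XOR 1011 = 0111
  pos 7: 1111 XOR 1011 = 0100
  pos 8: 1000 XOR 1011 = 0011
  pos 10: 1100 XOR 1011 = 0111
  pos 11: 1110 XOR 1011 = 0101
Remainder (last 3 bits) = 101. This is the CRC / FCS.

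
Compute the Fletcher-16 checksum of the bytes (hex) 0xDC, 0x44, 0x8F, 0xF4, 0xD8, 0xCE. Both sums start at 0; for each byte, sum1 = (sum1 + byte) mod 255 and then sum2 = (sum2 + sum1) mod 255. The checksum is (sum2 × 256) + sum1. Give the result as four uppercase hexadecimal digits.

204D

Running sums (mod 255):
  after byte 0 (0xDC): sum1=220, sum2=220
  after byte 1 (0x44): sum1=33, sum2=253
  after byte 2 (0x8F): sum1=176, sum2=174
  after byte 3 (0xF4): sum1=165, sum2=84
  after byte 4 (0xD8): sum1=126, sum2=210
  after byte 5 (0xCE): sum1=77, sum2=32
Checksum = sum2·256 + sum1 = 32·256 + 77 = 8269 = 0x204D.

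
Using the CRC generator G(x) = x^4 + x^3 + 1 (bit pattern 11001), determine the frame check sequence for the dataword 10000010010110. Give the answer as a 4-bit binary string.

0011

Append 4 zeros: 100000100101100000. Divide by 11001 (XOR where the leading bit is 1):
  pos 0: 10000 XOR 11001 = 01001
  pos 1: 10010 XOR 11001 = 01011
  pos 2: 10111 XOR 11001 = 01110
  pos 3: 11100 XOR 11001 = 00101
  pos 5: 10101 XOR 11001 = 01100
  pos 6: 11000 XOR 11001 = 00001
  pos 10: 11100 XOR 11001 = 00101
  pos 12: 10100 XOR 11001 = 01101
  pos 13: 11010 XOR 11001 = 00011
Remainder (last 4 bits) = 0011. This is the CRC / FCS.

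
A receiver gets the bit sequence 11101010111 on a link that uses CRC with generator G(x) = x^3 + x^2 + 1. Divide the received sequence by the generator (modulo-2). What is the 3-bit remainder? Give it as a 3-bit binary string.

Modulo-2 division of 11101010111 by 1101:
  pos 0: 1110 XOR 1101 = 0011
  pos 2: 1110 XOR 1101 = 0011
  pos 4: 1110 XOR 1101 = 0011
  pos 6: 1111 XOR 1101 = 0010
Remainder = 101 (nonzero — an error is detected).

101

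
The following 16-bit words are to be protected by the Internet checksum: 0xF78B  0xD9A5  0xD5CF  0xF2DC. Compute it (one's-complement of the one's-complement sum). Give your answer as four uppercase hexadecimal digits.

One's-complement addition (fold any carry out of bit 15 back into bit 0):
  0xF78B + 0xD9A5 = 0x1D130 → wrap carry → 0xD131
  0xD131 + 0xD5CF = 0x1A700 → wrap carry → 0xA701
  0xA701 + 0xF2DC = 0x199DD → wrap carry → 0x99DE
One's-complement sum = 0x99DE.
Checksum = ~0x99DE & 0xFFFF = 0x6621.

6621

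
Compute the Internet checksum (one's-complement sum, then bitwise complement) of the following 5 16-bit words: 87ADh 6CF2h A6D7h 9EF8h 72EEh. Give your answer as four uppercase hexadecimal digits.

One's-complement addition (fold any carry out of bit 15 back into bit 0):
  0x87AD + 0x6CF2 = 0x0F49F
  0xF49F + 0xA6D7 = 0x19B76 → wrap carry → 0x9B77
  0x9B77 + 0x9EF8 = 0x13A6F → wrap carry → 0x3A70
  0x3A70 + 0x72EE = 0x0AD5E
One's-complement sum = 0xAD5E.
Checksum = ~0xAD5E & 0xFFFF = 0x52A1.

52A1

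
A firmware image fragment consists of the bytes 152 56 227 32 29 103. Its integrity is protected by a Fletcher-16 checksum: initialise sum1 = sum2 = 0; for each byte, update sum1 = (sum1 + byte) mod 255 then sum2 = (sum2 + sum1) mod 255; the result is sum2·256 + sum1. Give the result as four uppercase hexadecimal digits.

3E59

Running sums (mod 255):
  after byte 0 (152): sum1=152, sum2=152
  after byte 1 (56): sum1=208, sum2=105
  after byte 2 (227): sum1=180, sum2=30
  after byte 3 (32): sum1=212, sum2=242
  after byte 4 (29): sum1=241, sum2=228
  after byte 5 (103): sum1=89, sum2=62
Checksum = sum2·256 + sum1 = 62·256 + 89 = 15961 = 0x3E59.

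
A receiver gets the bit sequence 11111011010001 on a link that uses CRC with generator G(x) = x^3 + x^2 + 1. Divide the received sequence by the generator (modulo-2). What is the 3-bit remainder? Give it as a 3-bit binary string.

010

Modulo-2 division of 11111011010001 by 1101:
  pos 0: 1111 XOR 1101 = 0010
  pos 2: 1010 XOR 1101 = 0111
  pos 3: 1111 XOR 1101 = 0010
  pos 5: 1010 XOR 1101 = 0111
  pos 6: 1111 XOR 1101 = 0010
  pos 8: 1000 XOR 1101 = 0101
  pos 9: 1010 XOR 1101 = 0111
  pos 10: 1111 XOR 1101 = 0010
Remainder = 010 (nonzero — an error is detected).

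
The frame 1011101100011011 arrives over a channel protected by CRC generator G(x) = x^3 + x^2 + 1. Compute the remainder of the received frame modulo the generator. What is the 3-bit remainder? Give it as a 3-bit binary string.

111

Modulo-2 division of 1011101100011011 by 1101:
  pos 0: 1011 XOR 1101 = 0110
  pos 1: 1101 XOR 1101 = 0000
  pos 6: 1100 XOR 1101 = 0001
  pos 9: 1011 XOR 1101 = 0110
  pos 10: 1100 XOR 1101 = 0001
Remainder = 111 (nonzero — an error is detected).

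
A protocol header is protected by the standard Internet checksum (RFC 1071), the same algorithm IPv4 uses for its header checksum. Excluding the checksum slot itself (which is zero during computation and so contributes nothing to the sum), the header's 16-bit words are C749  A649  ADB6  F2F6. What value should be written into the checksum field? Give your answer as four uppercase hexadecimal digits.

F1BE

One's-complement addition (fold any carry out of bit 15 back into bit 0):
  0xC749 + 0xA649 = 0x16D92 → wrap carry → 0x6D93
  0x6D93 + 0xADB6 = 0x11B49 → wrap carry → 0x1B4A
  0x1B4A + 0xF2F6 = 0x10E40 → wrap carry → 0x0E41
One's-complement sum = 0x0E41.
Checksum = ~0x0E41 & 0xFFFF = 0xF1BE.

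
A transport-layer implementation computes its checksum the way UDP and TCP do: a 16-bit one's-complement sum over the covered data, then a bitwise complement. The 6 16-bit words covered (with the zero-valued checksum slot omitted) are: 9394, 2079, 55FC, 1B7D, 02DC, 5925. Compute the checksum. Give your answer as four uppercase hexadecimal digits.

7E77

One's-complement addition (fold any carry out of bit 15 back into bit 0):
  0x9394 + 0x2079 = 0x0B40D
  0xB40D + 0x55FC = 0x10A09 → wrap carry → 0x0A0A
  0x0A0A + 0x1B7D = 0x02587
  0x2587 + 0x02DC = 0x02863
  0x2863 + 0x5925 = 0x08188
One's-complement sum = 0x8188.
Checksum = ~0x8188 & 0xFFFF = 0x7E77.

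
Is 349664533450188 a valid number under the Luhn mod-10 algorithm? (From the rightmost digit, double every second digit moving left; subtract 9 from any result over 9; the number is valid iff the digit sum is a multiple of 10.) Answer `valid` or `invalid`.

valid

From the right, keep odd positions and double even positions (subtract 9 from any doubled value over 9):
  doubled (positions 2,4,...): 7 0 8 6 8 3 8 → sum 40
  kept (positions 1,3,...): 8 1 5 3 5 6 9 3 → sum 40
Total = 80.
80 mod 10 = 0, so the number is valid.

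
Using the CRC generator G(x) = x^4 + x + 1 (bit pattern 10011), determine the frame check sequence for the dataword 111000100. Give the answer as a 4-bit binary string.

Append 4 zeros: 1110001000000. Divide by 10011 (XOR where the leading bit is 1):
  pos 0: 11100 XOR 10011 = 01111
  pos 1: 11110 XOR 10011 = 01101
  pos 2: 11011 XOR 10011 = 01000
  pos 3: 10000 XOR 10011 = 00011
  pos 6: 11000 XOR 10011 = 01011
  pos 7: 10110 XOR 10011 = 00101
Remainder (last 4 bits) = 1010. This is the CRC / FCS.

1010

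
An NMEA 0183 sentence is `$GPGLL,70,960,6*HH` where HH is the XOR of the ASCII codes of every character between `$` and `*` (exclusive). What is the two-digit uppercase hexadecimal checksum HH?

72

XOR the ASCII codes of the payload characters:
  'G' = 0x47 → acc = 0x47
  'P' = 0x50 → acc = 0x17
  'G' = 0x47 → acc = 0x50
  'L' = 0x4C → acc = 0x1C
  'L' = 0x4C → acc = 0x50
  ',' = 0x2C → acc = 0x7C
  '7' = 0x37 → acc = 0x4B
  '0' = 0x30 → acc = 0x7B
  ',' = 0x2C → acc = 0x57
  '9' = 0x39 → acc = 0x6E
  '6' = 0x36 → acc = 0x58
  '0' = 0x30 → acc = 0x68
  ',' = 0x2C → acc = 0x44
  '6' = 0x36 → acc = 0x72
Checksum = 0x72.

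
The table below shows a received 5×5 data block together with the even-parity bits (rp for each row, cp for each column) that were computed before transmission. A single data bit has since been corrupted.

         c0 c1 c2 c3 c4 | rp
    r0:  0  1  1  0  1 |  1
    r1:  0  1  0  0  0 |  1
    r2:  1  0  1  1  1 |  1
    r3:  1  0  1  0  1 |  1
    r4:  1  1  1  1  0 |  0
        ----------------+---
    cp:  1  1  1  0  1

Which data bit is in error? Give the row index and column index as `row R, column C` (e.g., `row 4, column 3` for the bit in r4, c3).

row 2, column 2

Recompute each row's even parity and compare to rp:
  r0: data parity 1, sent rp 1 → ok
  r1: data parity 1, sent rp 1 → ok
  r2: data parity 0, sent rp 1 → mismatch
  r3: data parity 1, sent rp 1 → ok
  r4: data parity 0, sent rp 0 → ok
Recompute each column's even parity and compare to cp:
  c0: data parity 1, sent cp 1 → ok
  c1: data parity 1, sent cp 1 → ok
  c2: data parity 0, sent cp 1 → mismatch
  c3: data parity 0, sent cp 0 → ok
  c4: data parity 1, sent cp 1 → ok
Exactly one row (r2) and one column (c2) fail → the flipped bit is at their intersection.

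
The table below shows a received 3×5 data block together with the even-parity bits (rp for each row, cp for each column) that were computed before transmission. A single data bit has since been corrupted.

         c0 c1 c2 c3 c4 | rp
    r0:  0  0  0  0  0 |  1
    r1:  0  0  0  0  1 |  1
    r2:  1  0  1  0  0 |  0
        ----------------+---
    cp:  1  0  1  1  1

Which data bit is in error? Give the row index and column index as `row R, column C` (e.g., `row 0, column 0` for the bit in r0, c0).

row 0, column 3

Recompute each row's even parity and compare to rp:
  r0: data parity 0, sent rp 1 → mismatch
  r1: data parity 1, sent rp 1 → ok
  r2: data parity 0, sent rp 0 → ok
Recompute each column's even parity and compare to cp:
  c0: data parity 1, sent cp 1 → ok
  c1: data parity 0, sent cp 0 → ok
  c2: data parity 1, sent cp 1 → ok
  c3: data parity 0, sent cp 1 → mismatch
  c4: data parity 1, sent cp 1 → ok
Exactly one row (r0) and one column (c3) fail → the flipped bit is at their intersection.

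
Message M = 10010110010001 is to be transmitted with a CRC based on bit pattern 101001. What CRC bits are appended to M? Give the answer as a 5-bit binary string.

Append 5 zeros: 1001011001000100000. Divide by 101001 (XOR where the leading bit is 1):
  pos 0: 100101 XOR 101001 = 001100
  pos 2: 110010 XOR 101001 = 011011
  pos 3: 110110 XOR 101001 = 011111
  pos 4: 111111 XOR 101001 = 010110
  pos 5: 101100 XOR 101001 = 000101
  pos 8: 101001 XOR 101001 = 000000
Remainder (last 5 bits) = 00000. This is the CRC / FCS.

00000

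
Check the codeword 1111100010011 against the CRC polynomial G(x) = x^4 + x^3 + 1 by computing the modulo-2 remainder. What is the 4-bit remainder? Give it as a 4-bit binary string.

Modulo-2 division of 1111100010011 by 11001:
  pos 0: 11111 XOR 11001 = 00110
  pos 2: 11000 XOR 11001 = 00001
  pos 6: 10100 XOR 11001 = 01101
  pos 7: 11011 XOR 11001 = 00010
Remainder = 0101 (nonzero — an error is detected).

0101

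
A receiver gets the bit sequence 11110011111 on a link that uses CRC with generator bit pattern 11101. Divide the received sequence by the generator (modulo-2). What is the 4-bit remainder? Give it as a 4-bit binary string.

1101

Modulo-2 division of 11110011111 by 11101:
  pos 0: 11110 XOR 11101 = 00011
  pos 3: 11011 XOR 11101 = 00110
  pos 5: 11011 XOR 11101 = 00110
Remainder = 1101 (nonzero — an error is detected).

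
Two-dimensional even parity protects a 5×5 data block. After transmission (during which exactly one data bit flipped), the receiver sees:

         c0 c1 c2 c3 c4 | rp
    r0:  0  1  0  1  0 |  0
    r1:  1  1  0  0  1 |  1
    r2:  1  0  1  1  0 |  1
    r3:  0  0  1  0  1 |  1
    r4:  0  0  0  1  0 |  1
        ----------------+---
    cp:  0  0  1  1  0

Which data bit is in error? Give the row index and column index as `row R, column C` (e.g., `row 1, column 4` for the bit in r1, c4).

Recompute each row's even parity and compare to rp:
  r0: data parity 0, sent rp 0 → ok
  r1: data parity 1, sent rp 1 → ok
  r2: data parity 1, sent rp 1 → ok
  r3: data parity 0, sent rp 1 → mismatch
  r4: data parity 1, sent rp 1 → ok
Recompute each column's even parity and compare to cp:
  c0: data parity 0, sent cp 0 → ok
  c1: data parity 0, sent cp 0 → ok
  c2: data parity 0, sent cp 1 → mismatch
  c3: data parity 1, sent cp 1 → ok
  c4: data parity 0, sent cp 0 → ok
Exactly one row (r3) and one column (c2) fail → the flipped bit is at their intersection.

row 3, column 2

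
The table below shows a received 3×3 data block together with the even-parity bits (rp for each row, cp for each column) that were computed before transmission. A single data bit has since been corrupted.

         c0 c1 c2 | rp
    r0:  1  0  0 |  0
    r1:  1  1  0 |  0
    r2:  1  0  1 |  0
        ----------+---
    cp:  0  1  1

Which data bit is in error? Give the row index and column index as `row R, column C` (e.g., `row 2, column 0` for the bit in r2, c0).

row 0, column 0

Recompute each row's even parity and compare to rp:
  r0: data parity 1, sent rp 0 → mismatch
  r1: data parity 0, sent rp 0 → ok
  r2: data parity 0, sent rp 0 → ok
Recompute each column's even parity and compare to cp:
  c0: data parity 1, sent cp 0 → mismatch
  c1: data parity 1, sent cp 1 → ok
  c2: data parity 1, sent cp 1 → ok
Exactly one row (r0) and one column (c0) fail → the flipped bit is at their intersection.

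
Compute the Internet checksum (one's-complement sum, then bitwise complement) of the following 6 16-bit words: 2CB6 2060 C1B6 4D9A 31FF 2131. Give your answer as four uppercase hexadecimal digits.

One's-complement addition (fold any carry out of bit 15 back into bit 0):
  0x2CB6 + 0x2060 = 0x04D16
  0x4D16 + 0xC1B6 = 0x10ECC → wrap carry → 0x0ECD
  0x0ECD + 0x4D9A = 0x05C67
  0x5C67 + 0x31FF = 0x08E66
  0x8E66 + 0x2131 = 0x0AF97
One's-complement sum = 0xAF97.
Checksum = ~0xAF97 & 0xFFFF = 0x5068.

5068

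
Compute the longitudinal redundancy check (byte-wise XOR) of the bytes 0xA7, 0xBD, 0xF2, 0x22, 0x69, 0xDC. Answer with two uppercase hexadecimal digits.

7F

XOR the bytes together:
  start with 0xA7
  0xA7 ⊕ 0xBD = 0x1A
  0x1A ⊕ 0xF2 = 0xE8
  0xE8 ⊕ 0x22 = 0xCA
  0xCA ⊕ 0x69 = 0xA3
  0xA3 ⊕ 0xDC = 0x7F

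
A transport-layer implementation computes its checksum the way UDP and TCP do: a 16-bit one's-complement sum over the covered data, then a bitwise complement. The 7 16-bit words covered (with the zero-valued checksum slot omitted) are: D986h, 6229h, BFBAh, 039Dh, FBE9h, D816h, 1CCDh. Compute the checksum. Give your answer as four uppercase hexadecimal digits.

102A

One's-complement addition (fold any carry out of bit 15 back into bit 0):
  0xD986 + 0x6229 = 0x13BAF → wrap carry → 0x3BB0
  0x3BB0 + 0xBFBA = 0x0FB6A
  0xFB6A + 0x039D = 0x0FF07
  0xFF07 + 0xFBE9 = 0x1FAF0 → wrap carry → 0xFAF1
  0xFAF1 + 0xD816 = 0x1D307 → wrap carry → 0xD308
  0xD308 + 0x1CCD = 0x0EFD5
One's-complement sum = 0xEFD5.
Checksum = ~0xEFD5 & 0xFFFF = 0x102A.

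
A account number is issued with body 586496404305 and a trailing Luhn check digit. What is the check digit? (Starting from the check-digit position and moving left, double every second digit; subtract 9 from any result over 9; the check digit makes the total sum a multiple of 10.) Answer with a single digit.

Partial digits right→left: 5 0 3 4 0 4 6 9 4 6 8 5
Double every second digit counting from the check-digit position (so the 1st, 3rd, 5th, ... of the partial from the right).
  doubled (with −9 where >9): 1 6 0 3 8 7 → sum 25
  kept as-is: 0 4 4 9 6 5 → sum 28
Total = 25 + 28 = 53.
Check digit = (10 − (53 mod 10)) mod 10 = 7.

7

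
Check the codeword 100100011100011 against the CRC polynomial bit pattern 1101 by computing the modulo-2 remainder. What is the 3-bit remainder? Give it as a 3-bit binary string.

001

Modulo-2 division of 100100011100011 by 1101:
  pos 0: 1001 XOR 1101 = 0100
  pos 1: 1000 XOR 1101 = 0101
  pos 2: 1010 XOR 1101 = 0111
  pos 3: 1110 XOR 1101 = 0011
  pos 5: 1111 XOR 1101 = 0010
  pos 7: 1010 XOR 1101 = 0111
  pos 8: 1110 XOR 1101 = 0011
  pos 10: 1101 XOR 1101 = 0000
Remainder = 001 (nonzero — an error is detected).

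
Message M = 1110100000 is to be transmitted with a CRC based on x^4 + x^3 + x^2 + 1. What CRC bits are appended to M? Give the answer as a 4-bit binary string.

Append 4 zeros: 11101000000000. Divide by 11101 (XOR where the leading bit is 1):
  pos 0: 11101 XOR 11101 = 00000
Remainder (last 4 bits) = 0000. This is the CRC / FCS.

0000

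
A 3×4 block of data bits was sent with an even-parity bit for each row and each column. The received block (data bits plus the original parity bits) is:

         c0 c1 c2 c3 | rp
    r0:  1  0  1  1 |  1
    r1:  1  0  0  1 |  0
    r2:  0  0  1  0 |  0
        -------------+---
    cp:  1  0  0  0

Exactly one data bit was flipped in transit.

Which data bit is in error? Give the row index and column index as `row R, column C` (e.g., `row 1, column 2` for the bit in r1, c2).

Recompute each row's even parity and compare to rp:
  r0: data parity 1, sent rp 1 → ok
  r1: data parity 0, sent rp 0 → ok
  r2: data parity 1, sent rp 0 → mismatch
Recompute each column's even parity and compare to cp:
  c0: data parity 0, sent cp 1 → mismatch
  c1: data parity 0, sent cp 0 → ok
  c2: data parity 0, sent cp 0 → ok
  c3: data parity 0, sent cp 0 → ok
Exactly one row (r2) and one column (c0) fail → the flipped bit is at their intersection.

row 2, column 0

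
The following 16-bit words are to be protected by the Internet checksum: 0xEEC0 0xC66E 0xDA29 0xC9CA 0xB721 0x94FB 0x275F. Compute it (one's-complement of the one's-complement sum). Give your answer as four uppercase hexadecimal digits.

335F

One's-complement addition (fold any carry out of bit 15 back into bit 0):
  0xEEC0 + 0xC66E = 0x1B52E → wrap carry → 0xB52F
  0xB52F + 0xDA29 = 0x18F58 → wrap carry → 0x8F59
  0x8F59 + 0xC9CA = 0x15923 → wrap carry → 0x5924
  0x5924 + 0xB721 = 0x11045 → wrap carry → 0x1046
  0x1046 + 0x94FB = 0x0A541
  0xA541 + 0x275F = 0x0CCA0
One's-complement sum = 0xCCA0.
Checksum = ~0xCCA0 & 0xFFFF = 0x335F.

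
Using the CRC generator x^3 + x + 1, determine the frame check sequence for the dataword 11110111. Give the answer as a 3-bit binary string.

Append 3 zeros: 11110111000. Divide by 1011 (XOR where the leading bit is 1):
  pos 0: 1111 XOR 1011 = 0100
  pos 1: 1000 XOR 1011 = 0011
  pos 3: 1111 XOR 1011 = 0100
  pos 4: 1001 XOR 1011 = 0010
  pos 6: 1000 XOR 1011 = 0011
Remainder (last 3 bits) = 110. This is the CRC / FCS.

110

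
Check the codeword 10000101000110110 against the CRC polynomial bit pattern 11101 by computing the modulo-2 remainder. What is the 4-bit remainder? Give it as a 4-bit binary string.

0001

Modulo-2 division of 10000101000110110 by 11101:
  pos 0: 10000 XOR 11101 = 01101
  pos 1: 11011 XOR 11101 = 00110
  pos 3: 11001 XOR 11101 = 00100
  pos 5: 10000 XOR 11101 = 01101
  pos 6: 11010 XOR 11101 = 00111
  pos 8: 11111 XOR 11101 = 00010
  pos 11: 10011 XOR 11101 = 01110
  pos 12: 11100 XOR 11101 = 00001
Remainder = 0001 (nonzero — an error is detected).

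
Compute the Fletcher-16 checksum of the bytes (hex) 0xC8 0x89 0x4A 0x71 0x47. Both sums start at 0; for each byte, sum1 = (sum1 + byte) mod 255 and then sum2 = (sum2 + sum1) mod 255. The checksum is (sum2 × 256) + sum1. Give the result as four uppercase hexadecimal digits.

1B55

Running sums (mod 255):
  after byte 0 (0xC8): sum1=200, sum2=200
  after byte 1 (0x89): sum1=82, sum2=27
  after byte 2 (0x4A): sum1=156, sum2=183
  after byte 3 (0x71): sum1=14, sum2=197
  after byte 4 (0x47): sum1=85, sum2=27
Checksum = sum2·256 + sum1 = 27·256 + 85 = 6997 = 0x1B55.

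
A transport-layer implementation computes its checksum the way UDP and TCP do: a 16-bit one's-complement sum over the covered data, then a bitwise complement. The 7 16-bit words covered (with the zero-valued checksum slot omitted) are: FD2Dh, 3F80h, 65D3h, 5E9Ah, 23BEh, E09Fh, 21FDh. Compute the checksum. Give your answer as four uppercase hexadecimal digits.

One's-complement addition (fold any carry out of bit 15 back into bit 0):
  0xFD2D + 0x3F80 = 0x13CAD → wrap carry → 0x3CAE
  0x3CAE + 0x65D3 = 0x0A281
  0xA281 + 0x5E9A = 0x1011B → wrap carry → 0x011C
  0x011C + 0x23BE = 0x024DA
  0x24DA + 0xE09F = 0x10579 → wrap carry → 0x057A
  0x057A + 0x21FD = 0x02777
One's-complement sum = 0x2777.
Checksum = ~0x2777 & 0xFFFF = 0xD888.

D888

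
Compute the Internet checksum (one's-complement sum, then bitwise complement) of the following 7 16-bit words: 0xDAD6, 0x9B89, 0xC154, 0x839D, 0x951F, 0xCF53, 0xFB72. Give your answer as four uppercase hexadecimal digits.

One's-complement addition (fold any carry out of bit 15 back into bit 0):
  0xDAD6 + 0x9B89 = 0x1765F → wrap carry → 0x7660
  0x7660 + 0xC154 = 0x137B4 → wrap carry → 0x37B5
  0x37B5 + 0x839D = 0x0BB52
  0xBB52 + 0x951F = 0x15071 → wrap carry → 0x5072
  0x5072 + 0xCF53 = 0x11FC5 → wrap carry → 0x1FC6
  0x1FC6 + 0xFB72 = 0x11B38 → wrap carry → 0x1B39
One's-complement sum = 0x1B39.
Checksum = ~0x1B39 & 0xFFFF = 0xE4C6.

E4C6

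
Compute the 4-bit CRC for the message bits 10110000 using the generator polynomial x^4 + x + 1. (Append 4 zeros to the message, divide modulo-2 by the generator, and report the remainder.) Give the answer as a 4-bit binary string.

0001

Append 4 zeros: 101100000000. Divide by 10011 (XOR where the leading bit is 1):
  pos 0: 10110 XOR 10011 = 00101
  pos 2: 10100 XOR 10011 = 00111
  pos 4: 11100 XOR 10011 = 01111
  pos 5: 11110 XOR 10011 = 01101
  pos 6: 11010 XOR 10011 = 01001
  pos 7: 10010 XOR 10011 = 00001
Remainder (last 4 bits) = 0001. This is the CRC / FCS.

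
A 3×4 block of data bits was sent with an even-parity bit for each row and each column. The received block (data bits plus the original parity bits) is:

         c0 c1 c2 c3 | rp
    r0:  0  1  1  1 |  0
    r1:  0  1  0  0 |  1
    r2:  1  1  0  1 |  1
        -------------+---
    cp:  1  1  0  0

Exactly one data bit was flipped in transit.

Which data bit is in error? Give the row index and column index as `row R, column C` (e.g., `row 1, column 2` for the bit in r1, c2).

Recompute each row's even parity and compare to rp:
  r0: data parity 1, sent rp 0 → mismatch
  r1: data parity 1, sent rp 1 → ok
  r2: data parity 1, sent rp 1 → ok
Recompute each column's even parity and compare to cp:
  c0: data parity 1, sent cp 1 → ok
  c1: data parity 1, sent cp 1 → ok
  c2: data parity 1, sent cp 0 → mismatch
  c3: data parity 0, sent cp 0 → ok
Exactly one row (r0) and one column (c2) fail → the flipped bit is at their intersection.

row 0, column 2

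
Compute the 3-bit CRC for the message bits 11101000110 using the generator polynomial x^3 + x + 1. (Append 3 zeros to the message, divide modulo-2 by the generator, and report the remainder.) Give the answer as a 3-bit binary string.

Append 3 zeros: 11101000110000. Divide by 1011 (XOR where the leading bit is 1):
  pos 0: 1110 XOR 1011 = 0101
  pos 1: 1011 XOR 1011 = 0000
  pos 8: 1100 XOR 1011 = 0111
  pos 9: 1110 XOR 1011 = 0101
  pos 10: 1010 XOR 1011 = 0001
Remainder (last 3 bits) = 001. This is the CRC / FCS.

001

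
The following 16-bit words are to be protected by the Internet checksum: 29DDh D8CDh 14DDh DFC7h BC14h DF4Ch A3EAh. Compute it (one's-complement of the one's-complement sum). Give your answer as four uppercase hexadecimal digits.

C963

One's-complement addition (fold any carry out of bit 15 back into bit 0):
  0x29DD + 0xD8CD = 0x102AA → wrap carry → 0x02AB
  0x02AB + 0x14DD = 0x01788
  0x1788 + 0xDFC7 = 0x0F74F
  0xF74F + 0xBC14 = 0x1B363 → wrap carry → 0xB364
  0xB364 + 0xDF4C = 0x192B0 → wrap carry → 0x92B1
  0x92B1 + 0xA3EA = 0x1369B → wrap carry → 0x369C
One's-complement sum = 0x369C.
Checksum = ~0x369C & 0xFFFF = 0xC963.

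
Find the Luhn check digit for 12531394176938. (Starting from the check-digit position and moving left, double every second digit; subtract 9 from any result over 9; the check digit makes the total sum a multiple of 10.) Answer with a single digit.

9

Partial digits right→left: 8 3 9 6 7 1 4 9 3 1 3 5 2 1
Double every second digit counting from the check-digit position (so the 1st, 3rd, 5th, ... of the partial from the right).
  doubled (with −9 where >9): 7 9 5 8 6 6 4 → sum 45
  kept as-is: 3 6 1 9 1 5 1 → sum 26
Total = 45 + 26 = 71.
Check digit = (10 − (71 mod 10)) mod 10 = 9.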